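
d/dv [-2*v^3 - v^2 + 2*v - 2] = -6*v^2 - 2*v + 2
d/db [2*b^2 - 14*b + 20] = 4*b - 14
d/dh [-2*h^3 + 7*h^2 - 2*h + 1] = -6*h^2 + 14*h - 2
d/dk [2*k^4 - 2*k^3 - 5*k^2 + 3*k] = 8*k^3 - 6*k^2 - 10*k + 3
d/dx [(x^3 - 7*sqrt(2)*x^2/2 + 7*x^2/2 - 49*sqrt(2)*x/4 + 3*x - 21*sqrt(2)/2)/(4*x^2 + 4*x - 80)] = (4*x^4 + 8*x^3 - 238*x^2 + 35*sqrt(2)*x^2 - 560*x + 644*sqrt(2)*x - 240 + 1022*sqrt(2))/(16*(x^4 + 2*x^3 - 39*x^2 - 40*x + 400))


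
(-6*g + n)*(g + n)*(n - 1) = -6*g^2*n + 6*g^2 - 5*g*n^2 + 5*g*n + n^3 - n^2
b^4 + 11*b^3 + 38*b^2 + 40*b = b*(b + 2)*(b + 4)*(b + 5)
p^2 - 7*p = p*(p - 7)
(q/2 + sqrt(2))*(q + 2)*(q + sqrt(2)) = q^3/2 + q^2 + 3*sqrt(2)*q^2/2 + 2*q + 3*sqrt(2)*q + 4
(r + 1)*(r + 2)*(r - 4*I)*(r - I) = r^4 + 3*r^3 - 5*I*r^3 - 2*r^2 - 15*I*r^2 - 12*r - 10*I*r - 8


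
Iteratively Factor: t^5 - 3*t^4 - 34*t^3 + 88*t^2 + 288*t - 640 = (t - 5)*(t^4 + 2*t^3 - 24*t^2 - 32*t + 128) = (t - 5)*(t + 4)*(t^3 - 2*t^2 - 16*t + 32) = (t - 5)*(t - 2)*(t + 4)*(t^2 - 16) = (t - 5)*(t - 2)*(t + 4)^2*(t - 4)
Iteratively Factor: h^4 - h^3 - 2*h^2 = (h)*(h^3 - h^2 - 2*h) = h*(h + 1)*(h^2 - 2*h) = h^2*(h + 1)*(h - 2)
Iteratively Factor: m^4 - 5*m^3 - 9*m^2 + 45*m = (m + 3)*(m^3 - 8*m^2 + 15*m) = (m - 3)*(m + 3)*(m^2 - 5*m) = m*(m - 3)*(m + 3)*(m - 5)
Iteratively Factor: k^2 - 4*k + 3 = (k - 3)*(k - 1)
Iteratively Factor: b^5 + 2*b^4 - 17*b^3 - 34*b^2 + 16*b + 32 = (b + 1)*(b^4 + b^3 - 18*b^2 - 16*b + 32) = (b - 4)*(b + 1)*(b^3 + 5*b^2 + 2*b - 8) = (b - 4)*(b + 1)*(b + 2)*(b^2 + 3*b - 4) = (b - 4)*(b - 1)*(b + 1)*(b + 2)*(b + 4)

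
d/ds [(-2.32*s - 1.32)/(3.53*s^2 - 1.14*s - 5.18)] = (8.1896*s^2 + 9.3192*s + 10.5128)/(12.4609*s^4 - 8.0484*s^3 - 35.2712*s^2 + 11.8104*s + 26.8324)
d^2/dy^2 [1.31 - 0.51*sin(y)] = 0.51*sin(y)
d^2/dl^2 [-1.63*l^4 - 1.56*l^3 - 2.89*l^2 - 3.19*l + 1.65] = -19.56*l^2 - 9.36*l - 5.78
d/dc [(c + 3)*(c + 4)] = 2*c + 7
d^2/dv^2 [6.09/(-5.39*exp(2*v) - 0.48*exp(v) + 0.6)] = (-6.09*(10.78*exp(v) + 0.48)*(21.56*exp(v) + 0.96)*exp(v) + (131.3004*exp(v) + 2.9232)*(5.39*exp(2*v) + 0.48*exp(v) - 0.6))*exp(v)/(5.39*exp(2*v) + 0.48*exp(v) - 0.6)^3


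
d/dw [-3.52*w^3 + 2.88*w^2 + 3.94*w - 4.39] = -10.56*w^2 + 5.76*w + 3.94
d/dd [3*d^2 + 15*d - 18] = 6*d + 15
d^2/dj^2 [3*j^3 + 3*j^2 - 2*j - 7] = 18*j + 6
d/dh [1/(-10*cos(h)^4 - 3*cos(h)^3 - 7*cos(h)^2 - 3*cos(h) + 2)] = -(44*cos(h) + 9*cos(2*h)/2 + 10*cos(3*h) + 15/2)*sin(h)/(10*cos(h)^4 + 3*cos(h)^3 + 7*cos(h)^2 + 3*cos(h) - 2)^2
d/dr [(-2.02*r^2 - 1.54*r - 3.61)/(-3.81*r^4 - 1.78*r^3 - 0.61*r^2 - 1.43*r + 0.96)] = (-15.3924*r^5 - 21.1978*r^4 - 60.4988*r^3 - 17.3282*r^2 - 8.2826*r - 6.6407)/(14.5161*r^8 + 13.5636*r^7 + 7.8166*r^6 + 13.0682*r^5 - 1.8523*r^4 - 1.673*r^3 + 0.8737*r^2 - 2.7456*r + 0.9216)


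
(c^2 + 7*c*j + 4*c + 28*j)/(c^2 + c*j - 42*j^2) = (c + 4)/(c - 6*j)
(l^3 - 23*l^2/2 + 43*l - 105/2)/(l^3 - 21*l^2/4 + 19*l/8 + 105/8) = 4*(l - 5)/(4*l + 5)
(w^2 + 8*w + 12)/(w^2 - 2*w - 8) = (w + 6)/(w - 4)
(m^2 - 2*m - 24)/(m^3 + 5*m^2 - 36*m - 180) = (m + 4)/(m^2 + 11*m + 30)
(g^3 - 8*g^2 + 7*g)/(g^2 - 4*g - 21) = g*(g - 1)/(g + 3)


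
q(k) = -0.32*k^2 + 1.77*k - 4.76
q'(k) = 1.77 - 0.64*k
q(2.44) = -2.35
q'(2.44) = 0.21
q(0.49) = -3.97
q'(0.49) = 1.46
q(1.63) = -2.73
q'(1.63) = 0.73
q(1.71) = -2.67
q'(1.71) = 0.68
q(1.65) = -2.71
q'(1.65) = 0.71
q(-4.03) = -17.09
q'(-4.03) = 4.35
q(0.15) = -4.50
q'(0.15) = 1.67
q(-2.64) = -11.66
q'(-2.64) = 3.46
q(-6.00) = -26.90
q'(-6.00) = 5.61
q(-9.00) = -46.61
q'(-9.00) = 7.53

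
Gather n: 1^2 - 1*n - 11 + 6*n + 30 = 5*n + 20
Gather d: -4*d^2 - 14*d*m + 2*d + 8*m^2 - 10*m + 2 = -4*d^2 + d*(2 - 14*m) + 8*m^2 - 10*m + 2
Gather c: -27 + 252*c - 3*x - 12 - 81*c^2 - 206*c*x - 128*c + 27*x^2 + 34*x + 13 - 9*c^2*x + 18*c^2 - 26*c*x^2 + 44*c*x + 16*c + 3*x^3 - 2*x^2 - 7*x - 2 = c^2*(-9*x - 63) + c*(-26*x^2 - 162*x + 140) + 3*x^3 + 25*x^2 + 24*x - 28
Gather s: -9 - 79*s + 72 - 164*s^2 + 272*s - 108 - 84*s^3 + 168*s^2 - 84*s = -84*s^3 + 4*s^2 + 109*s - 45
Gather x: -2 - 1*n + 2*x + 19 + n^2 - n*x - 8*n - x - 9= n^2 - 9*n + x*(1 - n) + 8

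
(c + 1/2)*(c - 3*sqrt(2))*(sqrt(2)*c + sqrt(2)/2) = sqrt(2)*c^3 - 6*c^2 + sqrt(2)*c^2 - 6*c + sqrt(2)*c/4 - 3/2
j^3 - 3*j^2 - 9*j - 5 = (j - 5)*(j + 1)^2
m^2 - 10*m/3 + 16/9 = (m - 8/3)*(m - 2/3)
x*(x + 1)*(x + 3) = x^3 + 4*x^2 + 3*x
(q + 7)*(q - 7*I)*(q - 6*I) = q^3 + 7*q^2 - 13*I*q^2 - 42*q - 91*I*q - 294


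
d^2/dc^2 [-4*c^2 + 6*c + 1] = -8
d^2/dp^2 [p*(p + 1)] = 2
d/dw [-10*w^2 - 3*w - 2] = -20*w - 3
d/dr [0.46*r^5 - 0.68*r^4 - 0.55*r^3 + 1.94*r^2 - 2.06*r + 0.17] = 2.3*r^4 - 2.72*r^3 - 1.65*r^2 + 3.88*r - 2.06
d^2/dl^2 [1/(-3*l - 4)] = -18/(3*l + 4)^3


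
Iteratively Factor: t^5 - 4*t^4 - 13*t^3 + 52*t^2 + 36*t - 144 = (t - 2)*(t^4 - 2*t^3 - 17*t^2 + 18*t + 72) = (t - 4)*(t - 2)*(t^3 + 2*t^2 - 9*t - 18) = (t - 4)*(t - 3)*(t - 2)*(t^2 + 5*t + 6) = (t - 4)*(t - 3)*(t - 2)*(t + 3)*(t + 2)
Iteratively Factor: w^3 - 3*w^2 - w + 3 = (w + 1)*(w^2 - 4*w + 3) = (w - 3)*(w + 1)*(w - 1)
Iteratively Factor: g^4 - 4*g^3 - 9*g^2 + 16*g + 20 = (g - 5)*(g^3 + g^2 - 4*g - 4) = (g - 5)*(g + 2)*(g^2 - g - 2) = (g - 5)*(g - 2)*(g + 2)*(g + 1)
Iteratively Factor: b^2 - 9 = (b + 3)*(b - 3)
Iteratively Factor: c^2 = (c)*(c)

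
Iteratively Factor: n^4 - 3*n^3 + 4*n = (n + 1)*(n^3 - 4*n^2 + 4*n) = n*(n + 1)*(n^2 - 4*n + 4) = n*(n - 2)*(n + 1)*(n - 2)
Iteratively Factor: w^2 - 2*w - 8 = (w - 4)*(w + 2)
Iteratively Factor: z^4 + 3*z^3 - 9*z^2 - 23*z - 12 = (z - 3)*(z^3 + 6*z^2 + 9*z + 4) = (z - 3)*(z + 4)*(z^2 + 2*z + 1) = (z - 3)*(z + 1)*(z + 4)*(z + 1)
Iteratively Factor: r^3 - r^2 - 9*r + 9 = (r + 3)*(r^2 - 4*r + 3) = (r - 1)*(r + 3)*(r - 3)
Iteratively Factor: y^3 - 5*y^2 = (y)*(y^2 - 5*y) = y^2*(y - 5)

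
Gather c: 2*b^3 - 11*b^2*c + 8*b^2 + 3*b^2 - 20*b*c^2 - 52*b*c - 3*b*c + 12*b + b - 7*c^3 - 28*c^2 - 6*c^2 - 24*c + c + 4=2*b^3 + 11*b^2 + 13*b - 7*c^3 + c^2*(-20*b - 34) + c*(-11*b^2 - 55*b - 23) + 4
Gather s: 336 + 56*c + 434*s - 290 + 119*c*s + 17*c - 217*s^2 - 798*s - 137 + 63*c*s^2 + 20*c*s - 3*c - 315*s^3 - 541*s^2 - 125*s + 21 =70*c - 315*s^3 + s^2*(63*c - 758) + s*(139*c - 489) - 70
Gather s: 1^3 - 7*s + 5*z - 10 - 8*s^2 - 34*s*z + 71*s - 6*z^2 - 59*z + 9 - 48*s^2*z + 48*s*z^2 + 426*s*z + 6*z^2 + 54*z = s^2*(-48*z - 8) + s*(48*z^2 + 392*z + 64)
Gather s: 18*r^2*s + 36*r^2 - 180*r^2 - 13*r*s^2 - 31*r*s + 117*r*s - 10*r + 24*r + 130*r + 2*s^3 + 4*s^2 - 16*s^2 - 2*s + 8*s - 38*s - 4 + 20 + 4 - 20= -144*r^2 + 144*r + 2*s^3 + s^2*(-13*r - 12) + s*(18*r^2 + 86*r - 32)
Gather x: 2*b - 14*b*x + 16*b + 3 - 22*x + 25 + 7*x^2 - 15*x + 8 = 18*b + 7*x^2 + x*(-14*b - 37) + 36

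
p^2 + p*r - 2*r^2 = (p - r)*(p + 2*r)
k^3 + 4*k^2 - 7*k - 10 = (k - 2)*(k + 1)*(k + 5)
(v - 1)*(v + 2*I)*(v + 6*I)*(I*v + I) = I*v^4 - 8*v^3 - 13*I*v^2 + 8*v + 12*I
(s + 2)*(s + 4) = s^2 + 6*s + 8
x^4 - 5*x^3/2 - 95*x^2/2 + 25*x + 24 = (x - 8)*(x - 1)*(x + 1/2)*(x + 6)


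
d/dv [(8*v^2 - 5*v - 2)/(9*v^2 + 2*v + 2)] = (61*v^2 + 68*v - 6)/(81*v^4 + 36*v^3 + 40*v^2 + 8*v + 4)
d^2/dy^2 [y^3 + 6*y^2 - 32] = 6*y + 12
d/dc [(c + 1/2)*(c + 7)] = 2*c + 15/2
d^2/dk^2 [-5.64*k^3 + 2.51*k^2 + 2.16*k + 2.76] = 5.02 - 33.84*k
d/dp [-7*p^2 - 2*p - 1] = -14*p - 2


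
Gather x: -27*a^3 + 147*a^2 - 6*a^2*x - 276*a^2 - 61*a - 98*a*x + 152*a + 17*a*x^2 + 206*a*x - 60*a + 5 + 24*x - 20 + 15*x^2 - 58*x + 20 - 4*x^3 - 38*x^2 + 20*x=-27*a^3 - 129*a^2 + 31*a - 4*x^3 + x^2*(17*a - 23) + x*(-6*a^2 + 108*a - 14) + 5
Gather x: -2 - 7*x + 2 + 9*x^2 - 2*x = 9*x^2 - 9*x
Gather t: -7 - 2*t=-2*t - 7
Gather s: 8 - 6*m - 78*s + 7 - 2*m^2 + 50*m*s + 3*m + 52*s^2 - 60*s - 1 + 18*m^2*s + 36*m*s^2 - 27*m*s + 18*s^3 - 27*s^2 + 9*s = -2*m^2 - 3*m + 18*s^3 + s^2*(36*m + 25) + s*(18*m^2 + 23*m - 129) + 14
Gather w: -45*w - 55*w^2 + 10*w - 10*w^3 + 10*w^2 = -10*w^3 - 45*w^2 - 35*w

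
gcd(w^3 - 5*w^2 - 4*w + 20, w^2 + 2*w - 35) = w - 5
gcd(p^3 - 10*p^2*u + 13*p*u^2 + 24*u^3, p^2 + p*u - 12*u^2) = p - 3*u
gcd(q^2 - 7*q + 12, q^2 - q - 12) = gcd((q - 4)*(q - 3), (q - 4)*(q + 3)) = q - 4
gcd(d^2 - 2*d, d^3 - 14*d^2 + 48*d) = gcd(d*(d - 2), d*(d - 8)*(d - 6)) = d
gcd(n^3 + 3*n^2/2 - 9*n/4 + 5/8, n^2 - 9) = 1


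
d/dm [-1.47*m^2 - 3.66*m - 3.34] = -2.94*m - 3.66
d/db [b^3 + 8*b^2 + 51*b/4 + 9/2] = 3*b^2 + 16*b + 51/4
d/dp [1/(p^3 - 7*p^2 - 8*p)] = (-3*p^2 + 14*p + 8)/(p^2*(-p^2 + 7*p + 8)^2)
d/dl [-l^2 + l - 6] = 1 - 2*l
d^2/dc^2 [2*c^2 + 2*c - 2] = 4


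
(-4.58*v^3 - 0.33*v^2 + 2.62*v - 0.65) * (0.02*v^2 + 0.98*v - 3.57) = -0.0916*v^5 - 4.495*v^4 + 16.0796*v^3 + 3.7327*v^2 - 9.9904*v + 2.3205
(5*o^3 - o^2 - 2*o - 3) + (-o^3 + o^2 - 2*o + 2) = 4*o^3 - 4*o - 1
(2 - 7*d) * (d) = -7*d^2 + 2*d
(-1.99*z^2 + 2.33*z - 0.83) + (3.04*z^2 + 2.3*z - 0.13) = 1.05*z^2 + 4.63*z - 0.96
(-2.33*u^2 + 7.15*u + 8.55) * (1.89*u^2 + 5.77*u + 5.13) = -4.4037*u^4 + 0.0694000000000017*u^3 + 45.4621*u^2 + 86.013*u + 43.8615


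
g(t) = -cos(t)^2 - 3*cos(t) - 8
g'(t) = 2*sin(t)*cos(t) + 3*sin(t)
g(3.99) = -6.45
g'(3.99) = -1.26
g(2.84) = -6.05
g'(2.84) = 0.32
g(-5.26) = -9.83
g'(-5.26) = 3.45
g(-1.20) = -9.22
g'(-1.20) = -3.47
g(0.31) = -11.76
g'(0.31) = 1.50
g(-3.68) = -6.16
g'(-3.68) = 0.66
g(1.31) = -8.84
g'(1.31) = 3.40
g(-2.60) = -6.16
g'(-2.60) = -0.66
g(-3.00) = -6.01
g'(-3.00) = -0.14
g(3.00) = -6.01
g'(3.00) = 0.14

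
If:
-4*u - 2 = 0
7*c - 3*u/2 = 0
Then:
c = -3/28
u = -1/2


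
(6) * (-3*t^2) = -18*t^2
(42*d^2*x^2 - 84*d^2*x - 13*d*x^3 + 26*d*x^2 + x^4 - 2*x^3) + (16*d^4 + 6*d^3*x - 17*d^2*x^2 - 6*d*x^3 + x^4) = 16*d^4 + 6*d^3*x + 25*d^2*x^2 - 84*d^2*x - 19*d*x^3 + 26*d*x^2 + 2*x^4 - 2*x^3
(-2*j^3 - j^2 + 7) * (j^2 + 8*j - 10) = -2*j^5 - 17*j^4 + 12*j^3 + 17*j^2 + 56*j - 70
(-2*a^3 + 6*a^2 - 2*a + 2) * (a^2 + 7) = -2*a^5 + 6*a^4 - 16*a^3 + 44*a^2 - 14*a + 14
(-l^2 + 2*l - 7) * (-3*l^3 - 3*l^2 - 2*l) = 3*l^5 - 3*l^4 + 17*l^3 + 17*l^2 + 14*l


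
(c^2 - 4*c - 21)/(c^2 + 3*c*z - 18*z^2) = (c^2 - 4*c - 21)/(c^2 + 3*c*z - 18*z^2)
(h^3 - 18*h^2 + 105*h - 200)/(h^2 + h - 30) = (h^2 - 13*h + 40)/(h + 6)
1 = 1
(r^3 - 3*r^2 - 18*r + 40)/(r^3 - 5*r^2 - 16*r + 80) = (r - 2)/(r - 4)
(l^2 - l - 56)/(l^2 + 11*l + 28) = (l - 8)/(l + 4)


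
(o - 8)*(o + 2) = o^2 - 6*o - 16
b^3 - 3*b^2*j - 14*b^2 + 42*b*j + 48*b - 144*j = (b - 8)*(b - 6)*(b - 3*j)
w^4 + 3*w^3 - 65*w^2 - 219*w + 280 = (w - 8)*(w - 1)*(w + 5)*(w + 7)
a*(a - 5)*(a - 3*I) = a^3 - 5*a^2 - 3*I*a^2 + 15*I*a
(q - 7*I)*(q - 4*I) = q^2 - 11*I*q - 28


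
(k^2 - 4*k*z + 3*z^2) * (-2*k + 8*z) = -2*k^3 + 16*k^2*z - 38*k*z^2 + 24*z^3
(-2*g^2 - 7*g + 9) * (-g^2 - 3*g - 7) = 2*g^4 + 13*g^3 + 26*g^2 + 22*g - 63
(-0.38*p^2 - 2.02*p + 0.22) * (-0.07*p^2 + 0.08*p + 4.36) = 0.0266*p^4 + 0.111*p^3 - 1.8338*p^2 - 8.7896*p + 0.9592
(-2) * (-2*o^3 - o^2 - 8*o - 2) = 4*o^3 + 2*o^2 + 16*o + 4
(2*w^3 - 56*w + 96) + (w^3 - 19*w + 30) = 3*w^3 - 75*w + 126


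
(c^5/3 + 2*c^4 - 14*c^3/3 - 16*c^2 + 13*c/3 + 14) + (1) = c^5/3 + 2*c^4 - 14*c^3/3 - 16*c^2 + 13*c/3 + 15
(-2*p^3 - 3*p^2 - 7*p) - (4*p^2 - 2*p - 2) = -2*p^3 - 7*p^2 - 5*p + 2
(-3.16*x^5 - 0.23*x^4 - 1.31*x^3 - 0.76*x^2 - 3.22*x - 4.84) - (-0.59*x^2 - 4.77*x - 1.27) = -3.16*x^5 - 0.23*x^4 - 1.31*x^3 - 0.17*x^2 + 1.55*x - 3.57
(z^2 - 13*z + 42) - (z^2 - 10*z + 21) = 21 - 3*z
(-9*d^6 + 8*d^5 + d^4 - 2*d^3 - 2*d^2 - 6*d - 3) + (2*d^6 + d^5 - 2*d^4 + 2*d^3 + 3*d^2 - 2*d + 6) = -7*d^6 + 9*d^5 - d^4 + d^2 - 8*d + 3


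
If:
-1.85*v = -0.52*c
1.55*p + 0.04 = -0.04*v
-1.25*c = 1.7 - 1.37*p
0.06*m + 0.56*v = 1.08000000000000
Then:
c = -1.38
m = 21.61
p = -0.02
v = -0.39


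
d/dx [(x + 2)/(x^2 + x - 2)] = -1/(x^2 - 2*x + 1)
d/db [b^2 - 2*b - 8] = 2*b - 2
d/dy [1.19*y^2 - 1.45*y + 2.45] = 2.38*y - 1.45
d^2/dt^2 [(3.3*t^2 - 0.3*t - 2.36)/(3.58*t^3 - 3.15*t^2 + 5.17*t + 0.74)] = (84.5882400000002*t^6 - 23.0695200000001*t^5 - 709.132128*t^4 + 416.06244*t^3 - 346.893456*t^2 + 263.919552*t - 131.253088)/(45.882712*t^9 - 121.11498*t^8 + 305.350014*t^7 - 352.616007*t^6 + 390.896481*t^5 - 148.381971*t^4 + 71.762017*t^3 + 54.163338*t^2 + 8.493276*t + 0.405224)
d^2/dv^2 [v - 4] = 0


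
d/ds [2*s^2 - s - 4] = 4*s - 1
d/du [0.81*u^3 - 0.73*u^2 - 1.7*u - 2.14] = 2.43*u^2 - 1.46*u - 1.7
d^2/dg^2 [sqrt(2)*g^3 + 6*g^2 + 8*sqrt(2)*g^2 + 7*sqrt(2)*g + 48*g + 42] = 6*sqrt(2)*g + 12 + 16*sqrt(2)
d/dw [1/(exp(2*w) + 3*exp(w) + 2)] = (-2*exp(w) - 3)*exp(w)/(exp(2*w) + 3*exp(w) + 2)^2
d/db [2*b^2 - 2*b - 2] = 4*b - 2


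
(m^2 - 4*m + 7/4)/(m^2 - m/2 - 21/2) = (m - 1/2)/(m + 3)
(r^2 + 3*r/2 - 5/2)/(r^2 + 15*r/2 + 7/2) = (2*r^2 + 3*r - 5)/(2*r^2 + 15*r + 7)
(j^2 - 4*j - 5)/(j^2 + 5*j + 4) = (j - 5)/(j + 4)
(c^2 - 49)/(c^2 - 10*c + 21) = (c + 7)/(c - 3)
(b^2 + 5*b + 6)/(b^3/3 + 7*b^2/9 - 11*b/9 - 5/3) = 9*(b + 2)/(3*b^2 - 2*b - 5)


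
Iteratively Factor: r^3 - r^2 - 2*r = (r - 2)*(r^2 + r) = (r - 2)*(r + 1)*(r)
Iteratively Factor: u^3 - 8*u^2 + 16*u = (u - 4)*(u^2 - 4*u) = u*(u - 4)*(u - 4)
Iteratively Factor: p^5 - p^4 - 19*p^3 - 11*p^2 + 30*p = (p - 5)*(p^4 + 4*p^3 + p^2 - 6*p) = (p - 5)*(p + 2)*(p^3 + 2*p^2 - 3*p) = (p - 5)*(p + 2)*(p + 3)*(p^2 - p) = p*(p - 5)*(p + 2)*(p + 3)*(p - 1)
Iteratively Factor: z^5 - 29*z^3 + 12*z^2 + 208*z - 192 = (z - 1)*(z^4 + z^3 - 28*z^2 - 16*z + 192) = (z - 4)*(z - 1)*(z^3 + 5*z^2 - 8*z - 48) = (z - 4)*(z - 3)*(z - 1)*(z^2 + 8*z + 16) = (z - 4)*(z - 3)*(z - 1)*(z + 4)*(z + 4)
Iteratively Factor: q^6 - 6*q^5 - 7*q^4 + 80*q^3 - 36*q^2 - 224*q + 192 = (q - 2)*(q^5 - 4*q^4 - 15*q^3 + 50*q^2 + 64*q - 96) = (q - 4)*(q - 2)*(q^4 - 15*q^2 - 10*q + 24) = (q - 4)*(q - 2)*(q - 1)*(q^3 + q^2 - 14*q - 24) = (q - 4)*(q - 2)*(q - 1)*(q + 2)*(q^2 - q - 12) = (q - 4)^2*(q - 2)*(q - 1)*(q + 2)*(q + 3)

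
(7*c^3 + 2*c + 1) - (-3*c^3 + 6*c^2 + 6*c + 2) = 10*c^3 - 6*c^2 - 4*c - 1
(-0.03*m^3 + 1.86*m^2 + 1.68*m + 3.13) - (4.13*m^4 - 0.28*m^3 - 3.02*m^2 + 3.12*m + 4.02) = -4.13*m^4 + 0.25*m^3 + 4.88*m^2 - 1.44*m - 0.89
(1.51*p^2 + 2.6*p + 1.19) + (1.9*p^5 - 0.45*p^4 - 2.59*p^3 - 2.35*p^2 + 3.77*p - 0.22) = 1.9*p^5 - 0.45*p^4 - 2.59*p^3 - 0.84*p^2 + 6.37*p + 0.97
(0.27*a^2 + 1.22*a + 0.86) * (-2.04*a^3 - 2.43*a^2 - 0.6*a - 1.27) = -0.5508*a^5 - 3.1449*a^4 - 4.881*a^3 - 3.1647*a^2 - 2.0654*a - 1.0922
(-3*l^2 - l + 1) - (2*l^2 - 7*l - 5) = -5*l^2 + 6*l + 6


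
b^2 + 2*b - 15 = (b - 3)*(b + 5)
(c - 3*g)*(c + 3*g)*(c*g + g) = c^3*g + c^2*g - 9*c*g^3 - 9*g^3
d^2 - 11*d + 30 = (d - 6)*(d - 5)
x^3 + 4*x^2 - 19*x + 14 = (x - 2)*(x - 1)*(x + 7)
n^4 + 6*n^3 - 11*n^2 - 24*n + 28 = (n - 2)*(n - 1)*(n + 2)*(n + 7)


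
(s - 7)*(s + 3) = s^2 - 4*s - 21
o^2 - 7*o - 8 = (o - 8)*(o + 1)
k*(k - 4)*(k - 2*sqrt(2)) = k^3 - 4*k^2 - 2*sqrt(2)*k^2 + 8*sqrt(2)*k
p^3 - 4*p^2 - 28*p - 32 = (p - 8)*(p + 2)^2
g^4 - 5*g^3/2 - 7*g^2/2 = g^2*(g - 7/2)*(g + 1)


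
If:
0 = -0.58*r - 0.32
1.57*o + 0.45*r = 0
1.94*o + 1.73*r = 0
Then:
No Solution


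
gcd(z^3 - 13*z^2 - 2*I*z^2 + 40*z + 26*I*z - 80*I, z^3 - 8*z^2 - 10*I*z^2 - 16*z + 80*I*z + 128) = z^2 + z*(-8 - 2*I) + 16*I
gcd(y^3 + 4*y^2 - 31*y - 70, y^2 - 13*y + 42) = 1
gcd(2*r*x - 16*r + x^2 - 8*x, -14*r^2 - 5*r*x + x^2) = 2*r + x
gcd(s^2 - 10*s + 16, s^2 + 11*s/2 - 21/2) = 1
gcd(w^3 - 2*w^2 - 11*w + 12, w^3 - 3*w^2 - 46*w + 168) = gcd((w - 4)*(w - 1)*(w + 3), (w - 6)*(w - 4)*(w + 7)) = w - 4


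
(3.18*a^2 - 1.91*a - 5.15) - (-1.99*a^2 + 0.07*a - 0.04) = 5.17*a^2 - 1.98*a - 5.11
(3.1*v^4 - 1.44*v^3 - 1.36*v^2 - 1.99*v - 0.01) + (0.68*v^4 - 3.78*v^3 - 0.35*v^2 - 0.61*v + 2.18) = 3.78*v^4 - 5.22*v^3 - 1.71*v^2 - 2.6*v + 2.17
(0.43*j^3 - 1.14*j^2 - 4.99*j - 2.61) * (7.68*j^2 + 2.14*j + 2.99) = 3.3024*j^5 - 7.835*j^4 - 39.4771*j^3 - 34.132*j^2 - 20.5055*j - 7.8039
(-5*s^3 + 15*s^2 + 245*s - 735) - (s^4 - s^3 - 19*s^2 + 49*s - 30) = -s^4 - 4*s^3 + 34*s^2 + 196*s - 705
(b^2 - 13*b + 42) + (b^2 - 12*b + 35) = 2*b^2 - 25*b + 77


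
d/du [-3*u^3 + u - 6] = 1 - 9*u^2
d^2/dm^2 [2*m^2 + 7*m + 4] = 4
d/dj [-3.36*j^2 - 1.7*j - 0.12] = -6.72*j - 1.7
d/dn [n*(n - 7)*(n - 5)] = 3*n^2 - 24*n + 35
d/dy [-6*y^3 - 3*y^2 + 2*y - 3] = -18*y^2 - 6*y + 2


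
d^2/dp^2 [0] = 0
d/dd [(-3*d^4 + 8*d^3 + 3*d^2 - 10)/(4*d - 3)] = 2*(-18*d^4 + 50*d^3 - 30*d^2 - 9*d + 20)/(16*d^2 - 24*d + 9)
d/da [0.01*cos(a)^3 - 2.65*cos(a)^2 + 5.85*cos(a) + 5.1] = (-0.03*cos(a)^2 + 5.3*cos(a) - 5.85)*sin(a)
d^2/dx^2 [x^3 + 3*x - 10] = 6*x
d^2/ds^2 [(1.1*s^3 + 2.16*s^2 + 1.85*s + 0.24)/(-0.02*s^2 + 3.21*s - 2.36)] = (-1.30104260698261e-18*s^5 + 4.44089209850063e-16*s^4 - 22.844004*s^3 + 50.610096*s^2 - 36.142992*s - 57.013704)/(8.0e-6*s^6 - 0.003852*s^5 + 0.621078*s^4 - 33.985233*s^3 + 73.287204*s^2 - 53.635248*s + 13.144256)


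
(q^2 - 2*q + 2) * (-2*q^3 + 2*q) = -2*q^5 + 4*q^4 - 2*q^3 - 4*q^2 + 4*q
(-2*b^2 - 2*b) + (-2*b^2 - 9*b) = -4*b^2 - 11*b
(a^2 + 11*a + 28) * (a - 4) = a^3 + 7*a^2 - 16*a - 112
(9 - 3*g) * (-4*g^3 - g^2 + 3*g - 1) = 12*g^4 - 33*g^3 - 18*g^2 + 30*g - 9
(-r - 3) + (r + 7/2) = 1/2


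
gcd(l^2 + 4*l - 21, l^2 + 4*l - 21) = l^2 + 4*l - 21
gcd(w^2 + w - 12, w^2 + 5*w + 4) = w + 4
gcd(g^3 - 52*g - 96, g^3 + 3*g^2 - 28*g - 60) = g^2 + 8*g + 12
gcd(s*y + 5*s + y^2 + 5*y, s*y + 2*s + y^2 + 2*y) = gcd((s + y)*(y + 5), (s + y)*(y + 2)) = s + y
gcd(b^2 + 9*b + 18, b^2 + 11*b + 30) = b + 6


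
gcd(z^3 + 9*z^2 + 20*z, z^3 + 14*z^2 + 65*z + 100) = z^2 + 9*z + 20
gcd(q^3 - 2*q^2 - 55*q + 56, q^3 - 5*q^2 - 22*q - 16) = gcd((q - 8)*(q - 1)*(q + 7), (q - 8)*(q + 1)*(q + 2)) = q - 8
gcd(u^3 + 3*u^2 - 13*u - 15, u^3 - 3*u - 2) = u + 1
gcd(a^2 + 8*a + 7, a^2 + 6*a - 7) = a + 7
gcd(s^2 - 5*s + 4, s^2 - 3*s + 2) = s - 1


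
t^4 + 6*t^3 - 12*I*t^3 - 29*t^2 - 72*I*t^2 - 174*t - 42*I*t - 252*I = (t + 6)*(t - 7*I)*(t - 6*I)*(t + I)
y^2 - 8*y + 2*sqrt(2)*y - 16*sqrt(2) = (y - 8)*(y + 2*sqrt(2))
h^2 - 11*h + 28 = (h - 7)*(h - 4)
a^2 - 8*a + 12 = (a - 6)*(a - 2)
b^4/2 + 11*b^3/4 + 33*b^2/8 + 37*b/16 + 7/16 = (b/2 + 1/4)*(b + 1/2)*(b + 1)*(b + 7/2)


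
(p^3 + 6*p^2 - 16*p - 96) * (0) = 0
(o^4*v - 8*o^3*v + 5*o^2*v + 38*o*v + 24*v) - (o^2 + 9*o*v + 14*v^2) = o^4*v - 8*o^3*v + 5*o^2*v - o^2 + 29*o*v - 14*v^2 + 24*v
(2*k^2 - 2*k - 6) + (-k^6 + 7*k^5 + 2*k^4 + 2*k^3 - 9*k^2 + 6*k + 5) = -k^6 + 7*k^5 + 2*k^4 + 2*k^3 - 7*k^2 + 4*k - 1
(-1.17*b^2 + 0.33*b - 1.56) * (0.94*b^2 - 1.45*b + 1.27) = -1.0998*b^4 + 2.0067*b^3 - 3.4308*b^2 + 2.6811*b - 1.9812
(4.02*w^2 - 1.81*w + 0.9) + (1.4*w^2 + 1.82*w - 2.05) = 5.42*w^2 + 0.01*w - 1.15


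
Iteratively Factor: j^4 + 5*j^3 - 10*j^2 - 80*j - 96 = (j + 3)*(j^3 + 2*j^2 - 16*j - 32) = (j - 4)*(j + 3)*(j^2 + 6*j + 8) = (j - 4)*(j + 3)*(j + 4)*(j + 2)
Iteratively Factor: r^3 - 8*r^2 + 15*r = (r - 5)*(r^2 - 3*r) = r*(r - 5)*(r - 3)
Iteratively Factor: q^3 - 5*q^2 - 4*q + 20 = (q - 5)*(q^2 - 4) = (q - 5)*(q - 2)*(q + 2)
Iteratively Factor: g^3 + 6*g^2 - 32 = (g - 2)*(g^2 + 8*g + 16) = (g - 2)*(g + 4)*(g + 4)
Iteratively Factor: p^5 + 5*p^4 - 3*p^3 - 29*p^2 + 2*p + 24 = (p + 3)*(p^4 + 2*p^3 - 9*p^2 - 2*p + 8) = (p + 1)*(p + 3)*(p^3 + p^2 - 10*p + 8) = (p + 1)*(p + 3)*(p + 4)*(p^2 - 3*p + 2) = (p - 2)*(p + 1)*(p + 3)*(p + 4)*(p - 1)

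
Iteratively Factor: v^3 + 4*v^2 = (v)*(v^2 + 4*v) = v^2*(v + 4)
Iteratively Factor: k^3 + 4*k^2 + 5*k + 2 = (k + 1)*(k^2 + 3*k + 2) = (k + 1)*(k + 2)*(k + 1)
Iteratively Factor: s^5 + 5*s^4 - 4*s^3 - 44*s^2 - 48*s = (s + 2)*(s^4 + 3*s^3 - 10*s^2 - 24*s) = (s - 3)*(s + 2)*(s^3 + 6*s^2 + 8*s) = (s - 3)*(s + 2)^2*(s^2 + 4*s) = s*(s - 3)*(s + 2)^2*(s + 4)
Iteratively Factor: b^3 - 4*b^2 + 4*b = (b - 2)*(b^2 - 2*b) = b*(b - 2)*(b - 2)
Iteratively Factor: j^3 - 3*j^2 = (j - 3)*(j^2) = j*(j - 3)*(j)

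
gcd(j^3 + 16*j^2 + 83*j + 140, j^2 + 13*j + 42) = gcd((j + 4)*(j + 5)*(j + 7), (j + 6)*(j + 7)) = j + 7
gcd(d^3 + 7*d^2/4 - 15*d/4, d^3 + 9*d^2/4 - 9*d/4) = d^2 + 3*d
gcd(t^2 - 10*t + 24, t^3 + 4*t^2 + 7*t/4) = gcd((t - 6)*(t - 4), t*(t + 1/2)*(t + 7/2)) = 1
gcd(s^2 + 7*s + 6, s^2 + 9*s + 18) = s + 6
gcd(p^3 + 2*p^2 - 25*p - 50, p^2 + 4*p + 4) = p + 2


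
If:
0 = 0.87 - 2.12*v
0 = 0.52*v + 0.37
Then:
No Solution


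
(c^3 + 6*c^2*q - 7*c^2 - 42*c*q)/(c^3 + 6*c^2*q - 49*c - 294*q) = c/(c + 7)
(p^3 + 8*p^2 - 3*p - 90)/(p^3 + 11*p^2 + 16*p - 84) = (p^2 + 2*p - 15)/(p^2 + 5*p - 14)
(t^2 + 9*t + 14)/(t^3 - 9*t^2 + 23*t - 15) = (t^2 + 9*t + 14)/(t^3 - 9*t^2 + 23*t - 15)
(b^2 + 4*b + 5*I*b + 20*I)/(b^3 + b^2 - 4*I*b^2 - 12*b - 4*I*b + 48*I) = (b + 5*I)/(b^2 - b*(3 + 4*I) + 12*I)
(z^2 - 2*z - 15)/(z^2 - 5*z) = (z + 3)/z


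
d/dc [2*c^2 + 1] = 4*c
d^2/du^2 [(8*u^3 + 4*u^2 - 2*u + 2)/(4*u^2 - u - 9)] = 16*(35*u^3 + 93*u^2 + 213*u + 52)/(64*u^6 - 48*u^5 - 420*u^4 + 215*u^3 + 945*u^2 - 243*u - 729)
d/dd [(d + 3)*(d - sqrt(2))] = 2*d - sqrt(2) + 3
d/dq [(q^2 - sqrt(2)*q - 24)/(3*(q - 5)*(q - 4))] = (-9*q^2 + sqrt(2)*q^2 + 88*q - 216 - 20*sqrt(2))/(3*(q^4 - 18*q^3 + 121*q^2 - 360*q + 400))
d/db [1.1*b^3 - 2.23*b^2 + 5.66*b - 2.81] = 3.3*b^2 - 4.46*b + 5.66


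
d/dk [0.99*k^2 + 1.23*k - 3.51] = 1.98*k + 1.23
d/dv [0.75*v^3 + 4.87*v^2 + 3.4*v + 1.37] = 2.25*v^2 + 9.74*v + 3.4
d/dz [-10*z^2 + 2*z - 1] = 2 - 20*z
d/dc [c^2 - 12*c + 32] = 2*c - 12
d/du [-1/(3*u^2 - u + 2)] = (6*u - 1)/(3*u^2 - u + 2)^2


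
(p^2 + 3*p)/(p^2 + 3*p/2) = 2*(p + 3)/(2*p + 3)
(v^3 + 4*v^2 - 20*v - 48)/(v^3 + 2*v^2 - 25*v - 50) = (v^2 + 2*v - 24)/(v^2 - 25)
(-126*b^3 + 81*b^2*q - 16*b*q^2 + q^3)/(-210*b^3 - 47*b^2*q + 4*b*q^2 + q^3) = (18*b^2 - 9*b*q + q^2)/(30*b^2 + 11*b*q + q^2)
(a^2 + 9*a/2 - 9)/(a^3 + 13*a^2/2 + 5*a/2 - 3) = (2*a - 3)/(2*a^2 + a - 1)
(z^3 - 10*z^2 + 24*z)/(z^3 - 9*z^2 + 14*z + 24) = z/(z + 1)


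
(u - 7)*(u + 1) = u^2 - 6*u - 7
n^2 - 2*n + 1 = (n - 1)^2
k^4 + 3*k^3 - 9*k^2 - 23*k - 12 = (k - 3)*(k + 1)^2*(k + 4)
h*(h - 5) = h^2 - 5*h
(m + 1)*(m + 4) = m^2 + 5*m + 4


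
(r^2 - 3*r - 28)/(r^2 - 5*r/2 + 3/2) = 2*(r^2 - 3*r - 28)/(2*r^2 - 5*r + 3)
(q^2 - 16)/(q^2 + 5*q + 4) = (q - 4)/(q + 1)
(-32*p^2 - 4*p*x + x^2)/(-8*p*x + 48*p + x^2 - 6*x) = (4*p + x)/(x - 6)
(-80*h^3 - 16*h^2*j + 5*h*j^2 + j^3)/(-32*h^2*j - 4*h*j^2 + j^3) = (20*h^2 - h*j - j^2)/(j*(8*h - j))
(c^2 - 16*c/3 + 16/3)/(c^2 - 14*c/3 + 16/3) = (3*c^2 - 16*c + 16)/(3*c^2 - 14*c + 16)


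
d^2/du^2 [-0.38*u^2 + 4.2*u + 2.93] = -0.760000000000000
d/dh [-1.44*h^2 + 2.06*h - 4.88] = 2.06 - 2.88*h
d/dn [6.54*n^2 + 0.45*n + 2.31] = 13.08*n + 0.45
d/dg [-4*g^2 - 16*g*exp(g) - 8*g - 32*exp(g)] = -16*g*exp(g) - 8*g - 48*exp(g) - 8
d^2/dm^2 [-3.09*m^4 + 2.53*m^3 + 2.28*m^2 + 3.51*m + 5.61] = -37.08*m^2 + 15.18*m + 4.56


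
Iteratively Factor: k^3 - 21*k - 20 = (k + 1)*(k^2 - k - 20) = (k - 5)*(k + 1)*(k + 4)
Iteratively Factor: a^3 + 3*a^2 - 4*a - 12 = (a - 2)*(a^2 + 5*a + 6) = (a - 2)*(a + 3)*(a + 2)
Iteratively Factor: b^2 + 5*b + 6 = (b + 3)*(b + 2)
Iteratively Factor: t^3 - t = (t)*(t^2 - 1) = t*(t + 1)*(t - 1)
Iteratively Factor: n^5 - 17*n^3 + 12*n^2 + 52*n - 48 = (n + 2)*(n^4 - 2*n^3 - 13*n^2 + 38*n - 24) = (n - 1)*(n + 2)*(n^3 - n^2 - 14*n + 24) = (n - 1)*(n + 2)*(n + 4)*(n^2 - 5*n + 6) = (n - 2)*(n - 1)*(n + 2)*(n + 4)*(n - 3)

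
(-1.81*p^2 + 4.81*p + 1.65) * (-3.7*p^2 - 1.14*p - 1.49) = 6.697*p^4 - 15.7336*p^3 - 8.8915*p^2 - 9.0479*p - 2.4585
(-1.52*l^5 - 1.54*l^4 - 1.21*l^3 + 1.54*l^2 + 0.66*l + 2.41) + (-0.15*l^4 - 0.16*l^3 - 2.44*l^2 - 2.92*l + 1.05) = -1.52*l^5 - 1.69*l^4 - 1.37*l^3 - 0.9*l^2 - 2.26*l + 3.46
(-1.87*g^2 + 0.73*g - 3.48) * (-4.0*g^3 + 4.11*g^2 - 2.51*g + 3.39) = 7.48*g^5 - 10.6057*g^4 + 21.614*g^3 - 22.4744*g^2 + 11.2095*g - 11.7972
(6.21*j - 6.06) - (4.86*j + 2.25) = 1.35*j - 8.31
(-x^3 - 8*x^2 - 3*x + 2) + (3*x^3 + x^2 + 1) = 2*x^3 - 7*x^2 - 3*x + 3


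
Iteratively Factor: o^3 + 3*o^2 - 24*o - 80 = (o + 4)*(o^2 - o - 20) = (o - 5)*(o + 4)*(o + 4)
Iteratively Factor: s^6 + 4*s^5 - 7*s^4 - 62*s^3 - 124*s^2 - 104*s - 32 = (s + 1)*(s^5 + 3*s^4 - 10*s^3 - 52*s^2 - 72*s - 32) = (s + 1)*(s + 2)*(s^4 + s^3 - 12*s^2 - 28*s - 16) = (s + 1)*(s + 2)^2*(s^3 - s^2 - 10*s - 8) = (s - 4)*(s + 1)*(s + 2)^2*(s^2 + 3*s + 2) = (s - 4)*(s + 1)^2*(s + 2)^2*(s + 2)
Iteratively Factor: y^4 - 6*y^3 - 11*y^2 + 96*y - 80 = (y + 4)*(y^3 - 10*y^2 + 29*y - 20) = (y - 5)*(y + 4)*(y^2 - 5*y + 4) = (y - 5)*(y - 1)*(y + 4)*(y - 4)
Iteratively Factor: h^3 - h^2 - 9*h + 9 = (h + 3)*(h^2 - 4*h + 3) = (h - 1)*(h + 3)*(h - 3)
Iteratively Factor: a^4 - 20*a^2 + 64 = (a + 2)*(a^3 - 2*a^2 - 16*a + 32) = (a - 2)*(a + 2)*(a^2 - 16) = (a - 4)*(a - 2)*(a + 2)*(a + 4)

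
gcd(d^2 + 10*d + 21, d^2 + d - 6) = d + 3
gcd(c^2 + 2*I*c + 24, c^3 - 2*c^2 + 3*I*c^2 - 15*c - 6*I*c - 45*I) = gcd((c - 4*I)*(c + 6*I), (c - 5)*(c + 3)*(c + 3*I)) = 1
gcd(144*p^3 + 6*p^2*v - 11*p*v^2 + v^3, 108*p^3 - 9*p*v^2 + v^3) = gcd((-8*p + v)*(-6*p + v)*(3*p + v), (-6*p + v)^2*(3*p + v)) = 18*p^2 + 3*p*v - v^2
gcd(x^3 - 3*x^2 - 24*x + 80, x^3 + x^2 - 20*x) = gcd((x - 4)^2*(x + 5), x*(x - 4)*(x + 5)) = x^2 + x - 20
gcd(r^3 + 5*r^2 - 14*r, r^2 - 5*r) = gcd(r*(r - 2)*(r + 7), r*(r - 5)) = r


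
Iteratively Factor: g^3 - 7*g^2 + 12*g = (g)*(g^2 - 7*g + 12) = g*(g - 3)*(g - 4)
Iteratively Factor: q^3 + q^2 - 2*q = (q - 1)*(q^2 + 2*q) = (q - 1)*(q + 2)*(q)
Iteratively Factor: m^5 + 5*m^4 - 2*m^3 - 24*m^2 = (m + 3)*(m^4 + 2*m^3 - 8*m^2) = (m - 2)*(m + 3)*(m^3 + 4*m^2) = (m - 2)*(m + 3)*(m + 4)*(m^2) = m*(m - 2)*(m + 3)*(m + 4)*(m)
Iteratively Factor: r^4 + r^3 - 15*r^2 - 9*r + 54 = (r - 2)*(r^3 + 3*r^2 - 9*r - 27) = (r - 2)*(r + 3)*(r^2 - 9) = (r - 2)*(r + 3)^2*(r - 3)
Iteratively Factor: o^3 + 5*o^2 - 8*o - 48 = (o + 4)*(o^2 + o - 12) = (o - 3)*(o + 4)*(o + 4)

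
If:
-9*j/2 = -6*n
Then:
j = 4*n/3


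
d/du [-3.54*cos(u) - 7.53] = 3.54*sin(u)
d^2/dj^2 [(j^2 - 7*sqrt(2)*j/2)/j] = 0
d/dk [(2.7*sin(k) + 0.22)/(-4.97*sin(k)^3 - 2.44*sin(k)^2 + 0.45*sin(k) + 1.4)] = (26.838*sin(k)^3 + 9.8682*sin(k)^2 + 1.0736*sin(k) + 3.681)*cos(k)/(24.7009*sin(k)^6 + 24.2536*sin(k)^5 + 1.4806*sin(k)^4 - 16.112*sin(k)^3 - 6.6295*sin(k)^2 + 1.26*sin(k) + 1.96)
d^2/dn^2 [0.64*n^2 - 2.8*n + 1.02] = 1.28000000000000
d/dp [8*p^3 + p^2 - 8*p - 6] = 24*p^2 + 2*p - 8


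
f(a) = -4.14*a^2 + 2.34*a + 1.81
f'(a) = 2.34 - 8.28*a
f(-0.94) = -4.05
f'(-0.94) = 10.12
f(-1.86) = -16.87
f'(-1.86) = 17.74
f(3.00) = -28.43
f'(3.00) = -22.50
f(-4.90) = -109.06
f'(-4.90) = 42.91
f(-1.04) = -5.10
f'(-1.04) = 10.95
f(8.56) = -281.51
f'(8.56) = -68.54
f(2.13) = -11.99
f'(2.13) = -15.30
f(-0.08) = 1.60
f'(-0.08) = 3.00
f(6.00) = -133.19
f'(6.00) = -47.34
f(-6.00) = -161.27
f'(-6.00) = 52.02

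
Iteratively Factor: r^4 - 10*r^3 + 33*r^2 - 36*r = (r - 3)*(r^3 - 7*r^2 + 12*r) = (r - 3)^2*(r^2 - 4*r) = (r - 4)*(r - 3)^2*(r)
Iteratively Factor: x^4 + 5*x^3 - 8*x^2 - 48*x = (x - 3)*(x^3 + 8*x^2 + 16*x) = (x - 3)*(x + 4)*(x^2 + 4*x) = (x - 3)*(x + 4)^2*(x)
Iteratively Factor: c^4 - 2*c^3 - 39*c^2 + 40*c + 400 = (c - 5)*(c^3 + 3*c^2 - 24*c - 80) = (c - 5)^2*(c^2 + 8*c + 16) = (c - 5)^2*(c + 4)*(c + 4)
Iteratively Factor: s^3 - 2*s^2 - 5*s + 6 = (s - 3)*(s^2 + s - 2) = (s - 3)*(s + 2)*(s - 1)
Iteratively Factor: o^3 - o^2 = (o)*(o^2 - o) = o*(o - 1)*(o)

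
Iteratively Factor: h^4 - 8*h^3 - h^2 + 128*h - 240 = (h - 3)*(h^3 - 5*h^2 - 16*h + 80) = (h - 3)*(h + 4)*(h^2 - 9*h + 20) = (h - 5)*(h - 3)*(h + 4)*(h - 4)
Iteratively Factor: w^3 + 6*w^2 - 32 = (w - 2)*(w^2 + 8*w + 16) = (w - 2)*(w + 4)*(w + 4)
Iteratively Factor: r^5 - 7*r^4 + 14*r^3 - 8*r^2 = (r - 1)*(r^4 - 6*r^3 + 8*r^2) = r*(r - 1)*(r^3 - 6*r^2 + 8*r) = r^2*(r - 1)*(r^2 - 6*r + 8) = r^2*(r - 4)*(r - 1)*(r - 2)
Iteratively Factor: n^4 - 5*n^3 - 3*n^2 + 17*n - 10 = (n - 1)*(n^3 - 4*n^2 - 7*n + 10) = (n - 1)*(n + 2)*(n^2 - 6*n + 5) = (n - 5)*(n - 1)*(n + 2)*(n - 1)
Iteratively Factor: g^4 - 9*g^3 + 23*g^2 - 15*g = (g - 1)*(g^3 - 8*g^2 + 15*g) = g*(g - 1)*(g^2 - 8*g + 15) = g*(g - 3)*(g - 1)*(g - 5)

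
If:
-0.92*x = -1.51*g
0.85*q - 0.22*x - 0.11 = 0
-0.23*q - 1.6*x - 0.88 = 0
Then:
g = -0.33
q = -0.01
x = -0.55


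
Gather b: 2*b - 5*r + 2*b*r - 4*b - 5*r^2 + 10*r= b*(2*r - 2) - 5*r^2 + 5*r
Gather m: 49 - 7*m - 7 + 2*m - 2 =40 - 5*m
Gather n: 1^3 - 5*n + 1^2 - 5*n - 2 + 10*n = 0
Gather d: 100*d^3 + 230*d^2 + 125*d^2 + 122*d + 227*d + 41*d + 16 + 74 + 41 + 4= 100*d^3 + 355*d^2 + 390*d + 135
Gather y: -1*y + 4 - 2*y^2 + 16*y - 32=-2*y^2 + 15*y - 28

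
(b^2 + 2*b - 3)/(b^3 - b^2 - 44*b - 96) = (b - 1)/(b^2 - 4*b - 32)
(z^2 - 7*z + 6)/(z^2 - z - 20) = (-z^2 + 7*z - 6)/(-z^2 + z + 20)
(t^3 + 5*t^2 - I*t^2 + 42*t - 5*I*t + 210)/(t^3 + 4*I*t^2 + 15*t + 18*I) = (t^2 + t*(5 - 7*I) - 35*I)/(t^2 - 2*I*t + 3)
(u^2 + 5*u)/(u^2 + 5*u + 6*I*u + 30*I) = u/(u + 6*I)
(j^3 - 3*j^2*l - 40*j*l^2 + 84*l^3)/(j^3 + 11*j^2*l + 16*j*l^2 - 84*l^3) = (j - 7*l)/(j + 7*l)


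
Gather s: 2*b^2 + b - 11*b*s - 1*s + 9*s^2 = 2*b^2 + b + 9*s^2 + s*(-11*b - 1)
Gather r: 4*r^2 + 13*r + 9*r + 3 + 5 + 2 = 4*r^2 + 22*r + 10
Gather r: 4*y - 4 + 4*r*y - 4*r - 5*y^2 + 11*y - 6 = r*(4*y - 4) - 5*y^2 + 15*y - 10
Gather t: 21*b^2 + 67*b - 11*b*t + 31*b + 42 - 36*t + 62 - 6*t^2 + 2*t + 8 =21*b^2 + 98*b - 6*t^2 + t*(-11*b - 34) + 112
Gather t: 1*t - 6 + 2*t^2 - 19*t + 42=2*t^2 - 18*t + 36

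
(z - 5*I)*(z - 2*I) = z^2 - 7*I*z - 10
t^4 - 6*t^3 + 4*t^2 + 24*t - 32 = (t - 4)*(t - 2)^2*(t + 2)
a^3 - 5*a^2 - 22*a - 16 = (a - 8)*(a + 1)*(a + 2)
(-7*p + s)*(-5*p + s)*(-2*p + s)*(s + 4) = -70*p^3*s - 280*p^3 + 59*p^2*s^2 + 236*p^2*s - 14*p*s^3 - 56*p*s^2 + s^4 + 4*s^3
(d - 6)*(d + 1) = d^2 - 5*d - 6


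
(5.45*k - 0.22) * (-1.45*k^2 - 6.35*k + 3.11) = -7.9025*k^3 - 34.2885*k^2 + 18.3465*k - 0.6842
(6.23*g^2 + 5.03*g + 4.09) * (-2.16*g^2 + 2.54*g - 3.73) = -13.4568*g^4 + 4.9594*g^3 - 19.2961*g^2 - 8.3733*g - 15.2557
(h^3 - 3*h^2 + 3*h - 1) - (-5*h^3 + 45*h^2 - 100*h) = 6*h^3 - 48*h^2 + 103*h - 1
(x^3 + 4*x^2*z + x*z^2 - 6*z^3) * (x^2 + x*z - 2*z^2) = x^5 + 5*x^4*z + 3*x^3*z^2 - 13*x^2*z^3 - 8*x*z^4 + 12*z^5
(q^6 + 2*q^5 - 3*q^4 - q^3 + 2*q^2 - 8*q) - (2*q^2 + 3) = q^6 + 2*q^5 - 3*q^4 - q^3 - 8*q - 3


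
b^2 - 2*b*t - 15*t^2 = (b - 5*t)*(b + 3*t)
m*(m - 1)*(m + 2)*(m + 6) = m^4 + 7*m^3 + 4*m^2 - 12*m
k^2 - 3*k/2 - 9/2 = (k - 3)*(k + 3/2)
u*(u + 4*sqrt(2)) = u^2 + 4*sqrt(2)*u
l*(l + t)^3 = l^4 + 3*l^3*t + 3*l^2*t^2 + l*t^3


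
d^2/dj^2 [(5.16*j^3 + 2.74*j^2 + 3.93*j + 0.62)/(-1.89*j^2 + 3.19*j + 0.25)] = (-2.8421709430404e-14*j^5 - 2.8421709430404e-14*j^4 - 171.009726*j^3 - 45.746712*j^2 + 9.351702*j - 7.278414)/(6.751269*j^6 - 34.184997*j^5 + 55.019412*j^4 - 23.418109*j^3 - 7.2777*j^2 - 0.598125*j - 0.015625)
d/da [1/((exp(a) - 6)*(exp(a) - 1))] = (7 - 2*exp(a))*exp(a)/(exp(4*a) - 14*exp(3*a) + 61*exp(2*a) - 84*exp(a) + 36)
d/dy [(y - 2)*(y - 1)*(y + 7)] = 3*y^2 + 8*y - 19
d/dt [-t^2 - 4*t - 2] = -2*t - 4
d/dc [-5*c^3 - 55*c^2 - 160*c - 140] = -15*c^2 - 110*c - 160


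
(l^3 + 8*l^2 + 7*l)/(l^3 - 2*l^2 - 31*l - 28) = l*(l + 7)/(l^2 - 3*l - 28)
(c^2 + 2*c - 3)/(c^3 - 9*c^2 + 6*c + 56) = (c^2 + 2*c - 3)/(c^3 - 9*c^2 + 6*c + 56)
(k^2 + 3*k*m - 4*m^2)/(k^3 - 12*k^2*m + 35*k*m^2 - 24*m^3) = (k + 4*m)/(k^2 - 11*k*m + 24*m^2)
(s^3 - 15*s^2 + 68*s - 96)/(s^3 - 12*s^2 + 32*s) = (s - 3)/s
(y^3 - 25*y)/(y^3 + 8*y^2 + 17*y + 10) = y*(y - 5)/(y^2 + 3*y + 2)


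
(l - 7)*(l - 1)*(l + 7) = l^3 - l^2 - 49*l + 49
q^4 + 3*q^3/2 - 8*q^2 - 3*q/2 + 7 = (q - 2)*(q - 1)*(q + 1)*(q + 7/2)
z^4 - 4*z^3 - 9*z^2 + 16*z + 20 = (z - 5)*(z - 2)*(z + 1)*(z + 2)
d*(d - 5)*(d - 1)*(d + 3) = d^4 - 3*d^3 - 13*d^2 + 15*d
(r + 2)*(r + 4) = r^2 + 6*r + 8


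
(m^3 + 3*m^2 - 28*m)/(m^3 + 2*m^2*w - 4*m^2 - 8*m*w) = (m + 7)/(m + 2*w)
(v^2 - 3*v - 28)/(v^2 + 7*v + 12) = (v - 7)/(v + 3)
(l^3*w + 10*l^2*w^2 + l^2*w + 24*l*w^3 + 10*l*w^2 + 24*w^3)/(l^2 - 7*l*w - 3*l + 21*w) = w*(l^3 + 10*l^2*w + l^2 + 24*l*w^2 + 10*l*w + 24*w^2)/(l^2 - 7*l*w - 3*l + 21*w)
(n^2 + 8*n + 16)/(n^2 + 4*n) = (n + 4)/n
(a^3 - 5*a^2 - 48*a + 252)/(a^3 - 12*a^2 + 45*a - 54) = (a^2 + a - 42)/(a^2 - 6*a + 9)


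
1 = 1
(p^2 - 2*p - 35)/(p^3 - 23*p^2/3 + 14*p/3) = 3*(p + 5)/(p*(3*p - 2))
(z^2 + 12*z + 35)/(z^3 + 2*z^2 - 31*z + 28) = (z + 5)/(z^2 - 5*z + 4)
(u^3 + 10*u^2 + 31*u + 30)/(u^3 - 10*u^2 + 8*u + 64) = (u^2 + 8*u + 15)/(u^2 - 12*u + 32)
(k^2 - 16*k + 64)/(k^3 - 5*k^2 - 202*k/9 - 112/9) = 9*(k - 8)/(9*k^2 + 27*k + 14)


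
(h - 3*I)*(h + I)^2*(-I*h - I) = -I*h^4 - h^3 - I*h^3 - h^2 - 5*I*h^2 + 3*h - 5*I*h + 3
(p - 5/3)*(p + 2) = p^2 + p/3 - 10/3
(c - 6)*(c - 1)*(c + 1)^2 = c^4 - 5*c^3 - 7*c^2 + 5*c + 6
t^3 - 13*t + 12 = (t - 3)*(t - 1)*(t + 4)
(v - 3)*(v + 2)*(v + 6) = v^3 + 5*v^2 - 12*v - 36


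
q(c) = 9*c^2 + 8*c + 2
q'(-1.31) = -15.58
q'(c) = 18*c + 8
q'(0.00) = 8.00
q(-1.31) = 6.96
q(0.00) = 2.00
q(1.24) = 25.76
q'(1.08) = 27.44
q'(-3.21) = -49.78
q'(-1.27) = -14.86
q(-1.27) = 6.36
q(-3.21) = 69.06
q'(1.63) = 37.34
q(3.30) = 126.41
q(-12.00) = 1202.00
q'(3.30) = 67.40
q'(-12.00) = -208.00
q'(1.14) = 28.52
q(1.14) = 22.82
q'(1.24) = 30.32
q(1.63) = 38.95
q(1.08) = 21.14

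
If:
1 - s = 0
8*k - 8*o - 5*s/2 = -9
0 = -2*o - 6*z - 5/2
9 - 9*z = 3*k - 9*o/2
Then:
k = -67/16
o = -27/8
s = 1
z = 17/24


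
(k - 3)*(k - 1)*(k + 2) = k^3 - 2*k^2 - 5*k + 6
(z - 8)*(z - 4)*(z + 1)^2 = z^4 - 10*z^3 + 9*z^2 + 52*z + 32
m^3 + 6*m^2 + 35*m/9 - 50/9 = (m - 2/3)*(m + 5/3)*(m + 5)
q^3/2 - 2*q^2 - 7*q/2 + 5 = (q/2 + 1)*(q - 5)*(q - 1)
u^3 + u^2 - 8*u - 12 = (u - 3)*(u + 2)^2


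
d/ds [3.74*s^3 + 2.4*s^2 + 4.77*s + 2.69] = 11.22*s^2 + 4.8*s + 4.77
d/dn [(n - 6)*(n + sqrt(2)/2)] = 2*n - 6 + sqrt(2)/2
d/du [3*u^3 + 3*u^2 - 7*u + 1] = 9*u^2 + 6*u - 7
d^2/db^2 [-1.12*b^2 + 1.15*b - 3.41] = -2.24000000000000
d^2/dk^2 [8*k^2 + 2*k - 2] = 16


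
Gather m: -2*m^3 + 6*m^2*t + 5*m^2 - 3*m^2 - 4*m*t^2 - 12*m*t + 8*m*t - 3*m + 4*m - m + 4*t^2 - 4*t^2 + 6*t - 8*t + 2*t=-2*m^3 + m^2*(6*t + 2) + m*(-4*t^2 - 4*t)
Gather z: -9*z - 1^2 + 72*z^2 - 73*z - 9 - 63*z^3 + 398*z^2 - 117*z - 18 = -63*z^3 + 470*z^2 - 199*z - 28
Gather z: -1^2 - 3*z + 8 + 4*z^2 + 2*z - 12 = 4*z^2 - z - 5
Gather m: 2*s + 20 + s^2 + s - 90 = s^2 + 3*s - 70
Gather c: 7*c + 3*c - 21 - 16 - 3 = 10*c - 40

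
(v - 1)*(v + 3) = v^2 + 2*v - 3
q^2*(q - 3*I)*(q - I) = q^4 - 4*I*q^3 - 3*q^2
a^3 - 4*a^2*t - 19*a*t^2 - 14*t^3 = (a - 7*t)*(a + t)*(a + 2*t)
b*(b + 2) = b^2 + 2*b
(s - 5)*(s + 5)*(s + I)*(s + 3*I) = s^4 + 4*I*s^3 - 28*s^2 - 100*I*s + 75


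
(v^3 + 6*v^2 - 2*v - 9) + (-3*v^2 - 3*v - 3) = v^3 + 3*v^2 - 5*v - 12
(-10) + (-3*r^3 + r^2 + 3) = -3*r^3 + r^2 - 7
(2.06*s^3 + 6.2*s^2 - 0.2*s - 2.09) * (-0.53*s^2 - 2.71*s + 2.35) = -1.0918*s^5 - 8.8686*s^4 - 11.855*s^3 + 16.2197*s^2 + 5.1939*s - 4.9115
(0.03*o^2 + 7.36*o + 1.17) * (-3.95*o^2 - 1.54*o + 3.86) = -0.1185*o^4 - 29.1182*o^3 - 15.8401*o^2 + 26.6078*o + 4.5162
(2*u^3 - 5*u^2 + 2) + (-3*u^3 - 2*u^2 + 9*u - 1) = -u^3 - 7*u^2 + 9*u + 1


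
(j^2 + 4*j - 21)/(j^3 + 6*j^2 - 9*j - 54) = (j + 7)/(j^2 + 9*j + 18)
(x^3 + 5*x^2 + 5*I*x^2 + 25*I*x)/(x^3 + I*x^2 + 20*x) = (x + 5)/(x - 4*I)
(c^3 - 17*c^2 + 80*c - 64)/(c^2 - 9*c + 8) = c - 8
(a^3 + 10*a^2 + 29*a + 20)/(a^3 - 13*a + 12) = (a^2 + 6*a + 5)/(a^2 - 4*a + 3)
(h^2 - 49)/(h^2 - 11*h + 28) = (h + 7)/(h - 4)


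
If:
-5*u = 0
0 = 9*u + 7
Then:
No Solution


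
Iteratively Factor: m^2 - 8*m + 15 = (m - 5)*(m - 3)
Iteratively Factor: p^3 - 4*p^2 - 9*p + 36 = (p + 3)*(p^2 - 7*p + 12) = (p - 4)*(p + 3)*(p - 3)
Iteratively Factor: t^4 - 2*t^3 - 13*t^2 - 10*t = (t - 5)*(t^3 + 3*t^2 + 2*t) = (t - 5)*(t + 2)*(t^2 + t) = t*(t - 5)*(t + 2)*(t + 1)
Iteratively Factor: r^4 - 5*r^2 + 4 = (r - 1)*(r^3 + r^2 - 4*r - 4) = (r - 1)*(r + 2)*(r^2 - r - 2) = (r - 2)*(r - 1)*(r + 2)*(r + 1)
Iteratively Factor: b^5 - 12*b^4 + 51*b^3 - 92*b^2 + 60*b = (b)*(b^4 - 12*b^3 + 51*b^2 - 92*b + 60) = b*(b - 2)*(b^3 - 10*b^2 + 31*b - 30) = b*(b - 5)*(b - 2)*(b^2 - 5*b + 6) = b*(b - 5)*(b - 2)^2*(b - 3)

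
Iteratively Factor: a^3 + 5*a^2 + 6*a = (a + 2)*(a^2 + 3*a) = (a + 2)*(a + 3)*(a)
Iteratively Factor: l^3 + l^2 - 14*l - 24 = (l + 3)*(l^2 - 2*l - 8) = (l + 2)*(l + 3)*(l - 4)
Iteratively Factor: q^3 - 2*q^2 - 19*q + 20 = (q + 4)*(q^2 - 6*q + 5) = (q - 5)*(q + 4)*(q - 1)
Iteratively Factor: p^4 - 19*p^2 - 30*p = (p - 5)*(p^3 + 5*p^2 + 6*p) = p*(p - 5)*(p^2 + 5*p + 6) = p*(p - 5)*(p + 3)*(p + 2)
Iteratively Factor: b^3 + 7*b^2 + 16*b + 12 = (b + 2)*(b^2 + 5*b + 6) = (b + 2)^2*(b + 3)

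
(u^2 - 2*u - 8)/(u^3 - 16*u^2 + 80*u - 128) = (u + 2)/(u^2 - 12*u + 32)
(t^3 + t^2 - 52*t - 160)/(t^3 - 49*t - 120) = (t + 4)/(t + 3)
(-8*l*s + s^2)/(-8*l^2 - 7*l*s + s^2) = s/(l + s)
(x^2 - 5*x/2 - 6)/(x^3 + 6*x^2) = (x^2 - 5*x/2 - 6)/(x^2*(x + 6))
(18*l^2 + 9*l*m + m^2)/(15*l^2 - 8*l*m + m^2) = (18*l^2 + 9*l*m + m^2)/(15*l^2 - 8*l*m + m^2)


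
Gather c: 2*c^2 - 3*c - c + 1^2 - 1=2*c^2 - 4*c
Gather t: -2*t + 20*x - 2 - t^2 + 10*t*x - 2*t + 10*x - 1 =-t^2 + t*(10*x - 4) + 30*x - 3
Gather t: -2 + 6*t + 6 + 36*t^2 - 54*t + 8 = 36*t^2 - 48*t + 12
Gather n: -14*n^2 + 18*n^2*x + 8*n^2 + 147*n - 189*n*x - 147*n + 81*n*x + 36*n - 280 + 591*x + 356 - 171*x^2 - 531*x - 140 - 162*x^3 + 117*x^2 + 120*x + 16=n^2*(18*x - 6) + n*(36 - 108*x) - 162*x^3 - 54*x^2 + 180*x - 48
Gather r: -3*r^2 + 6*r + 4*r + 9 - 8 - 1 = -3*r^2 + 10*r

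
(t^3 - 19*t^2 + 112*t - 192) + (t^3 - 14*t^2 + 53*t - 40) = 2*t^3 - 33*t^2 + 165*t - 232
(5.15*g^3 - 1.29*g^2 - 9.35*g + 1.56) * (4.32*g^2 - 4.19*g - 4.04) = 22.248*g^5 - 27.1513*g^4 - 55.7929*g^3 + 51.1273*g^2 + 31.2376*g - 6.3024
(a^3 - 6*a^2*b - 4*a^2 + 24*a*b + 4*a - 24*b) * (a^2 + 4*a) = a^5 - 6*a^4*b - 12*a^3 + 72*a^2*b + 16*a^2 - 96*a*b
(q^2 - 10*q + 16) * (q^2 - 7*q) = q^4 - 17*q^3 + 86*q^2 - 112*q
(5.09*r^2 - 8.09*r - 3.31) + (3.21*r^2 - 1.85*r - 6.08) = 8.3*r^2 - 9.94*r - 9.39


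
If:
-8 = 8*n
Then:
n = -1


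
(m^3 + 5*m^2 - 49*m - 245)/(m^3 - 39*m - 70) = (m + 7)/(m + 2)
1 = 1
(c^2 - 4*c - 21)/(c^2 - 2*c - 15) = (c - 7)/(c - 5)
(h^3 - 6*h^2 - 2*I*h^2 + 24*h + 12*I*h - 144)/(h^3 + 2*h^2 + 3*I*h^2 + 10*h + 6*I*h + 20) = (h^3 + h^2*(-6 - 2*I) + h*(24 + 12*I) - 144)/(h^3 + h^2*(2 + 3*I) + h*(10 + 6*I) + 20)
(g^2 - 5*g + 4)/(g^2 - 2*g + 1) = (g - 4)/(g - 1)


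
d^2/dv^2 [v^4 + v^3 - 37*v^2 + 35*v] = 12*v^2 + 6*v - 74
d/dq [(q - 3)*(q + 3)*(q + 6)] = 3*q^2 + 12*q - 9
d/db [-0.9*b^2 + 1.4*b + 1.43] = 1.4 - 1.8*b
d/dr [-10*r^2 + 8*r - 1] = 8 - 20*r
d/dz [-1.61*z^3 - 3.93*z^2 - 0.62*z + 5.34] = -4.83*z^2 - 7.86*z - 0.62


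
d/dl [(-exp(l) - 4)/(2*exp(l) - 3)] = 11*exp(l)/(2*exp(l) - 3)^2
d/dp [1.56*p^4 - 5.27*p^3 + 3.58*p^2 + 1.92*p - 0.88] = 6.24*p^3 - 15.81*p^2 + 7.16*p + 1.92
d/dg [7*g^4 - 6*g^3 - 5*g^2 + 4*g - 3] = 28*g^3 - 18*g^2 - 10*g + 4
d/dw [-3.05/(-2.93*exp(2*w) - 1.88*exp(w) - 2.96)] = (-17.873*exp(w) - 5.734)*exp(w)/(2.93*exp(2*w) + 1.88*exp(w) + 2.96)^2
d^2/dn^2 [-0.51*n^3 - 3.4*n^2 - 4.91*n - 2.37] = -3.06*n - 6.8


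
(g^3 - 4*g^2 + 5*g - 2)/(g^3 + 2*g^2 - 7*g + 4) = (g - 2)/(g + 4)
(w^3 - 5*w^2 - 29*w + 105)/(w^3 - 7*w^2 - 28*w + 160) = (w^2 - 10*w + 21)/(w^2 - 12*w + 32)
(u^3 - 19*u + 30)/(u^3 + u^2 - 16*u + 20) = (u - 3)/(u - 2)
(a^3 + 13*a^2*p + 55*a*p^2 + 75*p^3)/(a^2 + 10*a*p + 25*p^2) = a + 3*p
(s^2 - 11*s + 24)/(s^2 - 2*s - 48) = (s - 3)/(s + 6)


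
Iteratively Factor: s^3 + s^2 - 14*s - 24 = (s + 3)*(s^2 - 2*s - 8) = (s - 4)*(s + 3)*(s + 2)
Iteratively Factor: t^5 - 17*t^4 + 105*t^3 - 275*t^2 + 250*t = (t - 5)*(t^4 - 12*t^3 + 45*t^2 - 50*t) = (t - 5)^2*(t^3 - 7*t^2 + 10*t) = (t - 5)^2*(t - 2)*(t^2 - 5*t) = t*(t - 5)^2*(t - 2)*(t - 5)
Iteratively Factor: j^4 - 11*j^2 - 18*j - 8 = (j + 2)*(j^3 - 2*j^2 - 7*j - 4) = (j + 1)*(j + 2)*(j^2 - 3*j - 4) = (j - 4)*(j + 1)*(j + 2)*(j + 1)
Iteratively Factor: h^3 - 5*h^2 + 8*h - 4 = (h - 1)*(h^2 - 4*h + 4) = (h - 2)*(h - 1)*(h - 2)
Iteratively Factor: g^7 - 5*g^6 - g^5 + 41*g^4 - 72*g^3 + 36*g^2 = (g - 3)*(g^6 - 2*g^5 - 7*g^4 + 20*g^3 - 12*g^2) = (g - 3)*(g - 1)*(g^5 - g^4 - 8*g^3 + 12*g^2) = g*(g - 3)*(g - 1)*(g^4 - g^3 - 8*g^2 + 12*g) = g^2*(g - 3)*(g - 1)*(g^3 - g^2 - 8*g + 12) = g^2*(g - 3)*(g - 2)*(g - 1)*(g^2 + g - 6) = g^2*(g - 3)*(g - 2)^2*(g - 1)*(g + 3)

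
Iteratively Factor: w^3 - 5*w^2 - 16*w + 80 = (w - 4)*(w^2 - w - 20) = (w - 5)*(w - 4)*(w + 4)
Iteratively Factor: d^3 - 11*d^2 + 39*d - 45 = (d - 5)*(d^2 - 6*d + 9) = (d - 5)*(d - 3)*(d - 3)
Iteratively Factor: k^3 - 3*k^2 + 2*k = (k - 1)*(k^2 - 2*k) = (k - 2)*(k - 1)*(k)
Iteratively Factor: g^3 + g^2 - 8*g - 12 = (g - 3)*(g^2 + 4*g + 4) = (g - 3)*(g + 2)*(g + 2)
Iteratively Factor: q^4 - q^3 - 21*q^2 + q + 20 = (q + 4)*(q^3 - 5*q^2 - q + 5) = (q - 5)*(q + 4)*(q^2 - 1) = (q - 5)*(q + 1)*(q + 4)*(q - 1)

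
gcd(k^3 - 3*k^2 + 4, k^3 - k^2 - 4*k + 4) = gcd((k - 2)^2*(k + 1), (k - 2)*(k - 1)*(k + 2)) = k - 2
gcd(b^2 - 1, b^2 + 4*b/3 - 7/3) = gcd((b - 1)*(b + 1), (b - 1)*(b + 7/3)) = b - 1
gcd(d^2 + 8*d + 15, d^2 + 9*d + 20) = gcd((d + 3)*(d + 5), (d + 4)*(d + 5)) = d + 5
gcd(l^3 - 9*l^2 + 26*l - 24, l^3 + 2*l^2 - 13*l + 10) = l - 2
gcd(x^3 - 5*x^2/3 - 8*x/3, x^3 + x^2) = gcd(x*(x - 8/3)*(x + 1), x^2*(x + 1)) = x^2 + x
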